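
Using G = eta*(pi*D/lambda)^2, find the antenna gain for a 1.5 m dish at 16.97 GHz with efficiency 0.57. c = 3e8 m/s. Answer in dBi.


lambda = c/f = 3e8 / 1.697e+10 = 0.01767826 m
G = eta*(pi*D/lambda)^2 = 0.57*(pi*1.5/0.01767826)^2
G = 40502.1702 (linear)
G = 10*log10(40502.1702) = 46.0748 dBi

46.0748 dBi


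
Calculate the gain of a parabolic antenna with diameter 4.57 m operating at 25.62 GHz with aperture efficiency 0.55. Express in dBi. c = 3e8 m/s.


lambda = c/f = 3e8 / 2.562e+10 = 0.0117096 m
G = eta*(pi*D/lambda)^2 = 0.55*(pi*4.57/0.0117096)^2
G = 826819.2445 (linear)
G = 10*log10(826819.2445) = 59.1741 dBi

59.1741 dBi


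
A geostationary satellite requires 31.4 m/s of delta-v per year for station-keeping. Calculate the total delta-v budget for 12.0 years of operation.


dV = rate * years = 31.4 * 12.0
dV = 376.8000 m/s

376.8000 m/s


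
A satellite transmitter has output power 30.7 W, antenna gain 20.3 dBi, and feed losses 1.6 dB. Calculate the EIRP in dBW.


Pt = 30.7 W = 14.8714 dBW
EIRP = Pt_dBW + Gt - losses = 14.8714 + 20.3 - 1.6 = 33.5714 dBW

33.5714 dBW


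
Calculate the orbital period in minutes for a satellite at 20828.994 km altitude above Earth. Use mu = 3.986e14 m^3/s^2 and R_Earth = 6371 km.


r = 27199.9940 km = 2.7199994e+07 m
T = 2*pi*sqrt(r^3/mu) = 2*pi*sqrt(2.0123635e+22 / 3.986e14)
T = 44644.1371 s = 744.0690 min

744.0690 minutes


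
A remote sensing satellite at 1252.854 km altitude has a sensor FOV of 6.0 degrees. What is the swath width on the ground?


FOV = 6.0 deg = 0.1047198 rad
swath = 2 * alt * tan(FOV/2) = 2 * 1252.854 * tan(0.05235988)
swath = 2 * 1252.854 * 0.05240778
swath = 131.3186 km

131.3186 km


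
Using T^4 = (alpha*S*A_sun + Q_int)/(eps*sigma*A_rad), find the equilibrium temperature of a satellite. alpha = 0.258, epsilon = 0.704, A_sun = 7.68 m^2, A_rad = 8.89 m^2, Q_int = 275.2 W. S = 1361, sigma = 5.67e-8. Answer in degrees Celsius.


Numerator = alpha*S*A_sun + Q_int = 0.258*1361*7.68 + 275.2 = 2971.9398 W
Denominator = eps*sigma*A_rad = 0.704*5.67e-8*8.89 = 3.5486035e-07 W/K^4
T^4 = 8.374956e+09 K^4
T = 302.5141 K = 29.3641 C

29.3641 degrees Celsius


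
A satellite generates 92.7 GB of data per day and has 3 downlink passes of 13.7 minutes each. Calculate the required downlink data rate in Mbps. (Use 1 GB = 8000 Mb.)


total contact time = 3 * 13.7 * 60 = 2466.0000 s
data = 92.7 GB = 741600.0000 Mb
rate = 741600.0000 / 2466.0000 = 300.7299 Mbps

300.7299 Mbps


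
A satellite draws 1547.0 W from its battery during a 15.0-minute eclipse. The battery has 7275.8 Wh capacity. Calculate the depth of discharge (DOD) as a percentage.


E_used = P * t / 60 = 1547.0 * 15.0 / 60 = 386.7500 Wh
DOD = E_used / E_total * 100 = 386.7500 / 7275.8 * 100
DOD = 5.3156 %

5.3156 %


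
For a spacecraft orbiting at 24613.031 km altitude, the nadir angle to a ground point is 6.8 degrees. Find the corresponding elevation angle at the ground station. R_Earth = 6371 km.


r = R_E + alt = 30984.0310 km
Law of sines in the satellite / Earth-center / ground-point triangle:
  sin(nadir)/R_E = sin(90 + el)/r  =>  cos(el) = (r/R_E)*sin(nadir)
cos(el) = (30984.0310 / 6371.0000) * sin(6.8 deg) = 0.575833
el = arccos(0.575833) = 54.8420 deg
(Earth-central angle = 90 - nadir - el = 28.3580 deg)

54.8420 degrees


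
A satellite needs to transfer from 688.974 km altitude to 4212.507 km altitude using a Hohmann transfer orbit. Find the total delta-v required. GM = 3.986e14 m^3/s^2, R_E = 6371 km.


r1 = 7059.9740 km = 7.059974e+06 m
r2 = 10583.5070 km = 1.0583507e+07 m
dv1 = sqrt(mu/r1)*(sqrt(2*r2/(r1+r2)) - 1) = 716.1641 m/s
dv2 = sqrt(mu/r2)*(1 - sqrt(2*r1/(r1+r2))) = 646.8931 m/s
total dv = |dv1| + |dv2| = 716.1641 + 646.8931 = 1363.0572 m/s = 1.3631 km/s

1.3631 km/s


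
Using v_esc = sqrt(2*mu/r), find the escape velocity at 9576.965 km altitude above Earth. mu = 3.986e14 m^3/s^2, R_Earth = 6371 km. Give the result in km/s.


r = 6371.0 + 9576.965 = 15947.9650 km = 1.5947965e+07 m
v_esc = sqrt(2*mu/r) = sqrt(2*3.986e14 / 1.5947965e+07)
v_esc = 7070.1887 m/s = 7.0702 km/s

7.0702 km/s


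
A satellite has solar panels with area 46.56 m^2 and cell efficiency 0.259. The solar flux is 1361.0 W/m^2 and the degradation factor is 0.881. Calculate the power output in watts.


P = area * eta * S * degradation
P = 46.56 * 0.259 * 1361.0 * 0.881
P = 14459.2834 W

14459.2834 W


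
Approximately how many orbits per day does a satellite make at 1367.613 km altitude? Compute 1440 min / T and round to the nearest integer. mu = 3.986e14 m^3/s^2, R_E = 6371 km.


r = 7.738613e+06 m
T = 2*pi*sqrt(r^3/mu) = 6774.9472 s = 112.9158 min
revs/day = 1440 / 112.9158 = 12.7529
Rounded: 13 revolutions per day

13 revolutions per day


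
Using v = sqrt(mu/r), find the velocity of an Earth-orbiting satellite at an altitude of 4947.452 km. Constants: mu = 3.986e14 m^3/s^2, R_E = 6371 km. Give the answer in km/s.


r = R_E + alt = 6371.0 + 4947.452 = 11318.4520 km = 1.1318452e+07 m
v = sqrt(mu/r) = sqrt(3.986e14 / 1.1318452e+07) = 5934.3770 m/s = 5.9344 km/s

5.9344 km/s


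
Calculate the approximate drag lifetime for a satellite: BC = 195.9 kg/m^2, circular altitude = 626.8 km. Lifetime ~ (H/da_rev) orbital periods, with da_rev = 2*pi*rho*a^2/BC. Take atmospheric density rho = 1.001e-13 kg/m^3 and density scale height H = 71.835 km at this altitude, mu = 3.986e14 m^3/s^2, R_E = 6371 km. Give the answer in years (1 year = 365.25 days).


a = R_E + alt = 6997.8000 km = 6.9978e+06 m
da_rev = 2*pi*rho*a^2/BC = 2*pi*1.001e-13*(6.9978e+06)^2/195.9 = 0.157218107 m per revolution
N = H/da_rev = 71835.0000 m / 0.157218107 m = 456913.0206 revolutions
P = 2*pi*sqrt(a^3/mu) = 5825.7724 s
lifetime = N*P = 456913.0206 * 5825.7724 = 2.6618712e+09 s = 30808.6949 days
years = 30808.6949 / 365.25 = 84.3496 years

84.3496 years


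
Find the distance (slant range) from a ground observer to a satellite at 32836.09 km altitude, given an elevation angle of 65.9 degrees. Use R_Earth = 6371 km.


h = 32836.09 km, el = 65.9 deg
d = -R_E*sin(el) + sqrt((R_E*sin(el))^2 + 2*R_E*h + h^2)
d = -6371.0000*sin(1.1502) + sqrt((6371.0000*0.9128342)^2 + 2*6371.0000*32836.09 + 32836.09^2)
d = 33305.0216 km

33305.0216 km


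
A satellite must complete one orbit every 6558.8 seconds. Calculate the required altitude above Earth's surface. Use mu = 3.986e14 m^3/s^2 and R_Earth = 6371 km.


T = 6558.8 s
r = (mu*T^2/(4*pi^2))^(1/3) = (3.986e14 * 6558.8^2 / (4*pi^2))^(1/3)
r = 7.5731306e+06 m = 7573.1306 km
alt = r - R_E = 7573.1306 - 6371 = 1202.1306 km

1202.1306 km


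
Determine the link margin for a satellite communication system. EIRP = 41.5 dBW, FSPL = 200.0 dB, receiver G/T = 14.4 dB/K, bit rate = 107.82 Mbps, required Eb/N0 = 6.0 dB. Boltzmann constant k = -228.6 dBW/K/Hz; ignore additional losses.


C/N0 = EIRP - FSPL + G/T - k = 41.5 - 200.0 + 14.4 - (-228.6)
C/N0 = 84.5000 dB-Hz
R_b = 107.82 Mbps = 1.0782e+08 bps -> 10*log10(R_b) = 80.3270 dB-Hz
Eb/N0 = C/N0 - 10*log10(R_b) = 84.5000 - 80.3270 = 4.1730 dB
Margin = Eb/N0 - Eb/N0_req = 4.1730 - 6.0 = -1.8270 dB (negative margin: link does not close)

-1.8270 dB


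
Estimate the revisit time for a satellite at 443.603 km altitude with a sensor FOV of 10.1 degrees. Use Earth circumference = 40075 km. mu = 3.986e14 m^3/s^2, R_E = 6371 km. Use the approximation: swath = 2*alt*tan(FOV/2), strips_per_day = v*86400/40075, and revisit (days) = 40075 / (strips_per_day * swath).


swath = 2*443.603*tan(0.08813913) = 78.4007 km
v = sqrt(mu/r) = 7648.0086 m/s = 7.6480 km/s
strips/day = v*86400/40075 = 7.6480*86400/40075 = 16.4888
coverage/day = strips * swath = 16.4888 * 78.4007 = 1292.7318 km
revisit = 40075 / 1292.7318 = 31.0002 days

31.0002 days


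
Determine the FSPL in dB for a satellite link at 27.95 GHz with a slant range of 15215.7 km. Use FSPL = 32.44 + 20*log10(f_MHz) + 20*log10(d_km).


f = 27.95 GHz = 27950.0000 MHz
d = 15215.7 km
FSPL = 32.44 + 20*log10(27950.0000) + 20*log10(15215.7)
FSPL = 32.44 + 88.9276 + 83.6458
FSPL = 205.0135 dB

205.0135 dB


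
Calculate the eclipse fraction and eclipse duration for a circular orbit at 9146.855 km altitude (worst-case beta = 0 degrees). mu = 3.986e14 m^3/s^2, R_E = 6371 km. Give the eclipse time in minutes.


r = 15517.8550 km
T = 320.6325 min
Eclipse fraction = arcsin(R_E/r)/pi = arcsin(6371.0000/15517.8550)/pi
= arcsin(0.4105593)/pi = 0.1346665
Eclipse duration = 0.1346665 * 320.6325 = 43.1785 min

43.1785 minutes


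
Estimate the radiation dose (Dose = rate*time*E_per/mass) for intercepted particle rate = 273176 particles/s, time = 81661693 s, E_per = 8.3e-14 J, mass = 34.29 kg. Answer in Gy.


Total energy deposited = rate * time * E_per
  = 273176 * 81661693 * 8.3e-14 = 1.8516 J
Dose = E_total / mass = 1.8516 / 34.29
Dose = 0.05399724 Gy

0.0540 Gy


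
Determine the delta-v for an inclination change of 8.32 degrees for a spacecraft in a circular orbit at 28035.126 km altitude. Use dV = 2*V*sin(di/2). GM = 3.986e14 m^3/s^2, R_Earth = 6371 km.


r = 34406.1260 km = 3.4406126e+07 m
V = sqrt(mu/r) = 3403.6960 m/s
di = 8.32 deg = 0.1452114 rad
dV = 2*V*sin(di/2) = 2*3403.6960*sin(0.0726057)
dV = 493.8213 m/s = 0.4938213 km/s

0.4938 km/s


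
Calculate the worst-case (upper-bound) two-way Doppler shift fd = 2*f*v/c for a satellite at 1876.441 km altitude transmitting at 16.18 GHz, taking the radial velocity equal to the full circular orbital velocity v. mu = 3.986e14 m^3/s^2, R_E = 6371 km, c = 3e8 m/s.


r = 8.247441e+06 m
v = sqrt(mu/r) = 6951.9884 m/s (worst-case radial velocity)
f = 16.18 GHz = 1.618e+10 Hz
fd = 2*f*v/c = 2*1.618e+10*6951.9884/3.0e+08
fd = 749887.8149 Hz

749887.8149 Hz


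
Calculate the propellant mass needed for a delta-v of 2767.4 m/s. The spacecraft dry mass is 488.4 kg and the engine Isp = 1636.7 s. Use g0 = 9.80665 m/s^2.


ve = Isp * g0 = 1636.7 * 9.80665 = 16050.544055 m/s
mass ratio = exp(dv/ve) = exp(2767.4/16050.544055) = 1.18817419
m_prop = m_dry * (mr - 1) = 488.4 * (1.18817419 - 1)
m_prop = 91.9043 kg

91.9043 kg


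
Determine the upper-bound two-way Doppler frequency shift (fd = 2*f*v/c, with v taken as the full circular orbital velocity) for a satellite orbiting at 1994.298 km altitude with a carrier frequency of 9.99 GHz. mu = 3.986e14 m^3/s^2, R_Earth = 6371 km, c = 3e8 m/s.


r = 8.365298e+06 m
v = sqrt(mu/r) = 6902.8421 m/s (worst-case radial velocity)
f = 9.99 GHz = 9.99e+09 Hz
fd = 2*f*v/c = 2*9.99e+09*6902.8421/3.0e+08
fd = 459729.2836 Hz

459729.2836 Hz


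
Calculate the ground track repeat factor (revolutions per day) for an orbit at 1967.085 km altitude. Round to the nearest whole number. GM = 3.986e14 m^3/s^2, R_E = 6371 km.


r = 8.338085e+06 m
T = 2*pi*sqrt(r^3/mu) = 7577.2340 s = 126.2872 min
revs/day = 1440 / 126.2872 = 11.4026
Rounded: 11 revolutions per day

11 revolutions per day


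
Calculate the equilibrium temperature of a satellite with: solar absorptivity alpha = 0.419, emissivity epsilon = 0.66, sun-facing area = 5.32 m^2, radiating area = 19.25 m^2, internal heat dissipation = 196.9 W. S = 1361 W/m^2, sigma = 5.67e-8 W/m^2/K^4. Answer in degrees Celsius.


Numerator = alpha*S*A_sun + Q_int = 0.419*1361*5.32 + 196.9 = 3230.6779 W
Denominator = eps*sigma*A_rad = 0.66*5.67e-8*19.25 = 7.203735e-07 W/K^4
T^4 = 4.4847262e+09 K^4
T = 258.7820 K = -14.3680 C

-14.3680 degrees Celsius


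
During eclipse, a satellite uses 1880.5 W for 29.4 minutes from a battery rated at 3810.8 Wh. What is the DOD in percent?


E_used = P * t / 60 = 1880.5 * 29.4 / 60 = 921.4450 Wh
DOD = E_used / E_total * 100 = 921.4450 / 3810.8 * 100
DOD = 24.1798 %

24.1798 %


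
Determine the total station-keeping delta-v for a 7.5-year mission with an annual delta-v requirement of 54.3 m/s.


dV = rate * years = 54.3 * 7.5
dV = 407.2500 m/s

407.2500 m/s


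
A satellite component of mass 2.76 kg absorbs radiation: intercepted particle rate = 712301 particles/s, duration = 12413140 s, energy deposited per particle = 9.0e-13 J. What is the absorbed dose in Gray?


Total energy deposited = rate * time * E_per
  = 712301 * 12413140 * 9.0e-13 = 7.9577 J
Dose = E_total / mass = 7.9577 / 2.76
Dose = 2.8832 Gy

2.8832 Gy


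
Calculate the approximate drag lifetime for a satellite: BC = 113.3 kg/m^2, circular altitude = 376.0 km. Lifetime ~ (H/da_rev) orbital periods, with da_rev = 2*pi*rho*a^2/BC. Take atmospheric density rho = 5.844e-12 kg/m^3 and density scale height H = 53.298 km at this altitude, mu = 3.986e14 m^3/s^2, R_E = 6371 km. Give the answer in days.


a = R_E + alt = 6747.0000 km = 6.747e+06 m
da_rev = 2*pi*rho*a^2/BC = 2*pi*5.844e-12*(6.747e+06)^2/113.3 = 14.753042 m per revolution
N = H/da_rev = 53298.0000 m / 14.753042 m = 3612.6786 revolutions
P = 2*pi*sqrt(a^3/mu) = 5515.4034 s
lifetime = N*P = 3612.6786 * 5515.4034 = 1.992538e+07 s = 230.6178 days

230.6178 days


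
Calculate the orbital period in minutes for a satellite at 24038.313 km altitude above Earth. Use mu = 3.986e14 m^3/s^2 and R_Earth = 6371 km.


r = 30409.3130 km = 3.0409313e+07 m
T = 2*pi*sqrt(r^3/mu) = 2*pi*sqrt(2.8120292e+22 / 3.986e14)
T = 52774.1363 s = 879.5689 min

879.5689 minutes


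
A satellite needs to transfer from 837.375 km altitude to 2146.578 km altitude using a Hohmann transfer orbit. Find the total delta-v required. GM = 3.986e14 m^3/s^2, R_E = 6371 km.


r1 = 7208.3750 km = 7.208375e+06 m
r2 = 8517.5780 km = 8.517578e+06 m
dv1 = sqrt(mu/r1)*(sqrt(2*r2/(r1+r2)) - 1) = 303.3478 m/s
dv2 = sqrt(mu/r2)*(1 - sqrt(2*r1/(r1+r2))) = 290.9414 m/s
total dv = |dv1| + |dv2| = 303.3478 + 290.9414 = 594.2892 m/s = 0.5942892 km/s

0.5943 km/s


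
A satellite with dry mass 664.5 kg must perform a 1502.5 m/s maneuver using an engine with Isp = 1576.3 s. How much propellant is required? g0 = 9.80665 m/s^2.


ve = Isp * g0 = 1576.3 * 9.80665 = 15458.222395 m/s
mass ratio = exp(dv/ve) = exp(1502.5/15458.222395) = 1.10207797
m_prop = m_dry * (mr - 1) = 664.5 * (1.10207797 - 1)
m_prop = 67.8308 kg

67.8308 kg


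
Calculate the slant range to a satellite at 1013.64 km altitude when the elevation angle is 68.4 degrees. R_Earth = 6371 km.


h = 1013.64 km, el = 68.4 deg
d = -R_E*sin(el) + sqrt((R_E*sin(el))^2 + 2*R_E*h + h^2)
d = -6371.0000*sin(1.1938) + sqrt((6371.0000*0.9297765)^2 + 2*6371.0000*1013.64 + 1013.64^2)
d = 1078.7061 km

1078.7061 km


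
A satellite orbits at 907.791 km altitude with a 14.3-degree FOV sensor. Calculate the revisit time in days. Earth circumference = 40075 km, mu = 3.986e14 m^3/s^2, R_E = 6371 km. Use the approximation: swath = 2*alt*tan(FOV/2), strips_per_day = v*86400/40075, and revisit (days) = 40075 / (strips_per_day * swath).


swath = 2*907.791*tan(0.124791) = 227.7518 km
v = sqrt(mu/r) = 7400.1244 m/s = 7.4001 km/s
strips/day = v*86400/40075 = 7.4001*86400/40075 = 15.9544
coverage/day = strips * swath = 15.9544 * 227.7518 = 3633.6336 km
revisit = 40075 / 3633.6336 = 11.0289 days

11.0289 days


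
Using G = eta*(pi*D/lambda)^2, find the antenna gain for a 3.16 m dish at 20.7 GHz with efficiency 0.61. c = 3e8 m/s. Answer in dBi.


lambda = c/f = 3e8 / 2.07e+10 = 0.01449275 m
G = eta*(pi*D/lambda)^2 = 0.61*(pi*3.16/0.01449275)^2
G = 286221.2850 (linear)
G = 10*log10(286221.2850) = 54.5670 dBi

54.5670 dBi


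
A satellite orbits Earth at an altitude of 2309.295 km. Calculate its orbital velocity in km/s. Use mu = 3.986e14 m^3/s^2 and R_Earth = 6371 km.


r = R_E + alt = 6371.0 + 2309.295 = 8680.2950 km = 8.680295e+06 m
v = sqrt(mu/r) = sqrt(3.986e14 / 8.680295e+06) = 6776.4370 m/s = 6.7764 km/s

6.7764 km/s


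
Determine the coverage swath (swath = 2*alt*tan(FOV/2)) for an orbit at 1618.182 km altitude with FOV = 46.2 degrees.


FOV = 46.2 deg = 0.8063421 rad
swath = 2 * alt * tan(FOV/2) = 2 * 1618.182 * tan(0.4031711)
swath = 2 * 1618.182 * 0.4265361
swath = 1380.4262 km

1380.4262 km


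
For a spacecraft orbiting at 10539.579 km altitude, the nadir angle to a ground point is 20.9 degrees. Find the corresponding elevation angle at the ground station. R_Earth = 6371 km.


r = R_E + alt = 16910.5790 km
Law of sines in the satellite / Earth-center / ground-point triangle:
  sin(nadir)/R_E = sin(90 + el)/r  =>  cos(el) = (r/R_E)*sin(nadir)
cos(el) = (16910.5790 / 6371.0000) * sin(20.9 deg) = 0.9468916
el = arccos(0.9468916) = 18.7569 deg
(Earth-central angle = 90 - nadir - el = 50.3431 deg)

18.7569 degrees


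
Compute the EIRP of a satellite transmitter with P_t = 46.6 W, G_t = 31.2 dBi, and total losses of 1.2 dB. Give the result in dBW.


Pt = 46.6 W = 16.6839 dBW
EIRP = Pt_dBW + Gt - losses = 16.6839 + 31.2 - 1.2 = 46.6839 dBW

46.6839 dBW


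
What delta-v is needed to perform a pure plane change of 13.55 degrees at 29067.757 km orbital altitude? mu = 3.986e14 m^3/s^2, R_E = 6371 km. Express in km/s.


r = 35438.7570 km = 3.5438757e+07 m
V = sqrt(mu/r) = 3353.7401 m/s
di = 13.55 deg = 0.2364921 rad
dV = 2*V*sin(di/2) = 2*3353.7401*sin(0.1182461)
dV = 791.2861 m/s = 0.7912861 km/s

0.7913 km/s


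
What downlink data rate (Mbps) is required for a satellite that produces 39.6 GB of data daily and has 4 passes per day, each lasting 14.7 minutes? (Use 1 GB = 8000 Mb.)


total contact time = 4 * 14.7 * 60 = 3528.0000 s
data = 39.6 GB = 316800.0000 Mb
rate = 316800.0000 / 3528.0000 = 89.7959 Mbps

89.7959 Mbps


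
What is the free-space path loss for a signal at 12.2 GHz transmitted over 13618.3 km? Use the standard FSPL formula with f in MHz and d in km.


f = 12.2 GHz = 12200.0000 MHz
d = 13618.3 km
FSPL = 32.44 + 20*log10(12200.0000) + 20*log10(13618.3)
FSPL = 32.44 + 81.7272 + 82.6825
FSPL = 196.8497 dB

196.8497 dB


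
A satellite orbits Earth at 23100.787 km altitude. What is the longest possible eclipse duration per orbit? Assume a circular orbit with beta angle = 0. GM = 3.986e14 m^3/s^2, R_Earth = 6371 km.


r = 29471.7870 km
T = 839.2081 min
Eclipse fraction = arcsin(R_E/r)/pi = arcsin(6371.0000/29471.7870)/pi
= arcsin(0.2161728)/pi = 0.06935747
Eclipse duration = 0.06935747 * 839.2081 = 58.2054 min

58.2054 minutes


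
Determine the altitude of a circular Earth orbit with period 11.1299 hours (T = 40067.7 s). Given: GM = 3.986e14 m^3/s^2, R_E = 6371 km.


T = 40067.7 s
r = (mu*T^2/(4*pi^2))^(1/3) = (3.986e14 * 40067.7^2 / (4*pi^2))^(1/3)
r = 2.5307862e+07 m = 25307.8622 km
alt = r - R_E = 25307.8622 - 6371 = 18936.8622 km

18936.8622 km


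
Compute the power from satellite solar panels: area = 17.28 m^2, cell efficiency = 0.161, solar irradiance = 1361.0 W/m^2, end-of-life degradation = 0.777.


P = area * eta * S * degradation
P = 17.28 * 0.161 * 1361.0 * 0.777
P = 2942.0413 W

2942.0413 W


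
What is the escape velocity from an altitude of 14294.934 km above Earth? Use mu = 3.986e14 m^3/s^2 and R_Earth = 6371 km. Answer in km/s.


r = 6371.0 + 14294.934 = 20665.9340 km = 2.0665934e+07 m
v_esc = sqrt(2*mu/r) = sqrt(2*3.986e14 / 2.0665934e+07)
v_esc = 6210.9227 m/s = 6.2109 km/s

6.2109 km/s


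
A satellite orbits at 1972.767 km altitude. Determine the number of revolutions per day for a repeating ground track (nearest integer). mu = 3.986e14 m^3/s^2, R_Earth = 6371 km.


r = 8.343767e+06 m
T = 2*pi*sqrt(r^3/mu) = 7584.9806 s = 126.4163 min
revs/day = 1440 / 126.4163 = 11.3909
Rounded: 11 revolutions per day

11 revolutions per day


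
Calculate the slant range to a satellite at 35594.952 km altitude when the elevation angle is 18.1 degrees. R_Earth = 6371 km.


h = 35594.952 km, el = 18.1 deg
d = -R_E*sin(el) + sqrt((R_E*sin(el))^2 + 2*R_E*h + h^2)
d = -6371.0000*sin(0.3159046) + sqrt((6371.0000*0.3106764)^2 + 2*6371.0000*35594.952 + 35594.952^2)
d = 39547.4091 km

39547.4091 km


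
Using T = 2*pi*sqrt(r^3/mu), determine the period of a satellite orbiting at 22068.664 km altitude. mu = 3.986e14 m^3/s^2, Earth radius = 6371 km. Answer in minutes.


r = 28439.6640 km = 2.8439664e+07 m
T = 2*pi*sqrt(r^3/mu) = 2*pi*sqrt(2.3002412e+22 / 3.986e14)
T = 47730.7120 s = 795.5119 min

795.5119 minutes


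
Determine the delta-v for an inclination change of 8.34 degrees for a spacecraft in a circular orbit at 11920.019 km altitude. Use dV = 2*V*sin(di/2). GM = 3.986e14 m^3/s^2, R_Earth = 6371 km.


r = 18291.0190 km = 1.8291019e+07 m
V = sqrt(mu/r) = 4668.2026 m/s
di = 8.34 deg = 0.1455605 rad
dV = 2*V*sin(di/2) = 2*4668.2026*sin(0.07278023)
dV = 678.9060 m/s = 0.678906 km/s

0.6789 km/s


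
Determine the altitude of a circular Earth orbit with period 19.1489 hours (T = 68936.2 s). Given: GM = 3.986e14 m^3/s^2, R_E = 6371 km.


T = 68936.2 s
r = (mu*T^2/(4*pi^2))^(1/3) = (3.986e14 * 68936.2^2 / (4*pi^2))^(1/3)
r = 3.6337698e+07 m = 36337.6981 km
alt = r - R_E = 36337.6981 - 6371 = 29966.6981 km

29966.6981 km


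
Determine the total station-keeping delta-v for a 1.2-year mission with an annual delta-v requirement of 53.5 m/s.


dV = rate * years = 53.5 * 1.2
dV = 64.2000 m/s

64.2000 m/s


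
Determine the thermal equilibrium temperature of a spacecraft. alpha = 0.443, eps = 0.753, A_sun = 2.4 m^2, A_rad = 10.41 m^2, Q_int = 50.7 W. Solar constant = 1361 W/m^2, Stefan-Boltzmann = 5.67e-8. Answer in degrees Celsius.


Numerator = alpha*S*A_sun + Q_int = 0.443*1361*2.4 + 50.7 = 1497.7152 W
Denominator = eps*sigma*A_rad = 0.753*5.67e-8*10.41 = 4.4445599e-07 W/K^4
T^4 = 3.3697717e+09 K^4
T = 240.9351 K = -32.2149 C

-32.2149 degrees Celsius


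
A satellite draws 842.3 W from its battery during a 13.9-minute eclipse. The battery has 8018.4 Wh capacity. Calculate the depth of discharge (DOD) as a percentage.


E_used = P * t / 60 = 842.3 * 13.9 / 60 = 195.1328 Wh
DOD = E_used / E_total * 100 = 195.1328 / 8018.4 * 100
DOD = 2.4336 %

2.4336 %


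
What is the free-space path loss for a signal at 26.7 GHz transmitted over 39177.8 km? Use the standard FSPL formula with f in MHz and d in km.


f = 26.7 GHz = 26700.0000 MHz
d = 39177.8 km
FSPL = 32.44 + 20*log10(26700.0000) + 20*log10(39177.8)
FSPL = 32.44 + 88.5302 + 91.8608
FSPL = 212.8310 dB

212.8310 dB


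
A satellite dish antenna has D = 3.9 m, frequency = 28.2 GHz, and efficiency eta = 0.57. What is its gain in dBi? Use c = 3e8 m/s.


lambda = c/f = 3e8 / 2.82e+10 = 0.0106383 m
G = eta*(pi*D/lambda)^2 = 0.57*(pi*3.9/0.0106383)^2
G = 756065.6760 (linear)
G = 10*log10(756065.6760) = 58.7856 dBi

58.7856 dBi


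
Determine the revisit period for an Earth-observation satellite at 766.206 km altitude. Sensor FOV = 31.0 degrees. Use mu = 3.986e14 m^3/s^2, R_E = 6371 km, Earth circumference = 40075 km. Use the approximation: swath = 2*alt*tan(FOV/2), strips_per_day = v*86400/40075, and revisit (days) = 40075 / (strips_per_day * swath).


swath = 2*766.206*tan(0.270526) = 424.9755 km
v = sqrt(mu/r) = 7473.1643 m/s = 7.4732 km/s
strips/day = v*86400/40075 = 7.4732*86400/40075 = 16.1118
coverage/day = strips * swath = 16.1118 * 424.9755 = 6847.1303 km
revisit = 40075 / 6847.1303 = 5.8528 days

5.8528 days


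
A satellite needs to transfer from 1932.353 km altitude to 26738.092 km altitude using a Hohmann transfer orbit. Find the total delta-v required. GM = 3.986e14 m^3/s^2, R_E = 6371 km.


r1 = 8303.3530 km = 8.303353e+06 m
r2 = 33109.0920 km = 3.3109092e+07 m
dv1 = sqrt(mu/r1)*(sqrt(2*r2/(r1+r2)) - 1) = 1832.6876 m/s
dv2 = sqrt(mu/r2)*(1 - sqrt(2*r1/(r1+r2))) = 1272.5159 m/s
total dv = |dv1| + |dv2| = 1832.6876 + 1272.5159 = 3105.2034 m/s = 3.1052 km/s

3.1052 km/s


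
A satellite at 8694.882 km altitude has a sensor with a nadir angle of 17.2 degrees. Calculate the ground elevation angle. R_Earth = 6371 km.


r = R_E + alt = 15065.8820 km
Law of sines in the satellite / Earth-center / ground-point triangle:
  sin(nadir)/R_E = sin(90 + el)/r  =>  cos(el) = (r/R_E)*sin(nadir)
cos(el) = (15065.8820 / 6371.0000) * sin(17.2 deg) = 0.6992784
el = arccos(0.6992784) = 45.6309 deg
(Earth-central angle = 90 - nadir - el = 27.1691 deg)

45.6309 degrees


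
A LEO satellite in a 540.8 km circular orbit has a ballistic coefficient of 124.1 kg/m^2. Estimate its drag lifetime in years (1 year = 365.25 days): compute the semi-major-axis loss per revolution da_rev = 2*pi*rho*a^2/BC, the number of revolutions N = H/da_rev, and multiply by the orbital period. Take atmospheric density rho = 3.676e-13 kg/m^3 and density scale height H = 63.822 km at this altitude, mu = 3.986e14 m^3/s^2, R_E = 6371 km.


a = R_E + alt = 6911.8000 km = 6.9118e+06 m
da_rev = 2*pi*rho*a^2/BC = 2*pi*3.676e-13*(6.9118e+06)^2/124.1 = 0.889131334 m per revolution
N = H/da_rev = 63822.0000 m / 0.889131334 m = 71780.1719 revolutions
P = 2*pi*sqrt(a^3/mu) = 5718.7086 s
lifetime = N*P = 71780.1719 * 5718.7086 = 4.1048988e+08 s = 4751.0403 days
years = 4751.0403 / 365.25 = 13.0076 years

13.0076 years


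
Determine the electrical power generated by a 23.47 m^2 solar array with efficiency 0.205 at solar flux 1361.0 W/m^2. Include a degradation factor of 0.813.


P = area * eta * S * degradation
P = 23.47 * 0.205 * 1361.0 * 0.813
P = 5323.7251 W

5323.7251 W


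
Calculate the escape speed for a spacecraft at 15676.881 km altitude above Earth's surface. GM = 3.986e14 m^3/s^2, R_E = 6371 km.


r = 6371.0 + 15676.881 = 22047.8810 km = 2.2047881e+07 m
v_esc = sqrt(2*mu/r) = sqrt(2*3.986e14 / 2.2047881e+07)
v_esc = 6013.1248 m/s = 6.0131 km/s

6.0131 km/s


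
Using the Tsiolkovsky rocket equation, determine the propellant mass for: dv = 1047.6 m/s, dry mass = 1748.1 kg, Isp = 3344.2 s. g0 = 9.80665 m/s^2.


ve = Isp * g0 = 3344.2 * 9.80665 = 32795.398930 m/s
mass ratio = exp(dv/ve) = exp(1047.6/32795.398930) = 1.03245918
m_prop = m_dry * (mr - 1) = 1748.1 * (1.03245918 - 1)
m_prop = 56.7419 kg

56.7419 kg


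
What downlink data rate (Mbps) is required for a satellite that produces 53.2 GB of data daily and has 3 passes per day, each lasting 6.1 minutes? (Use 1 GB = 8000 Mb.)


total contact time = 3 * 6.1 * 60 = 1098.0000 s
data = 53.2 GB = 425600.0000 Mb
rate = 425600.0000 / 1098.0000 = 387.6138 Mbps

387.6138 Mbps


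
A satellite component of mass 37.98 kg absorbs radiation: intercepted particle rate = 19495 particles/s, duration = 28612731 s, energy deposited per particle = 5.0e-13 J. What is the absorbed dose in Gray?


Total energy deposited = rate * time * E_per
  = 19495 * 28612731 * 5.0e-13 = 0.2789026 J
Dose = E_total / mass = 0.2789026 / 37.98
Dose = 0.007343407 Gy

0.0073 Gy


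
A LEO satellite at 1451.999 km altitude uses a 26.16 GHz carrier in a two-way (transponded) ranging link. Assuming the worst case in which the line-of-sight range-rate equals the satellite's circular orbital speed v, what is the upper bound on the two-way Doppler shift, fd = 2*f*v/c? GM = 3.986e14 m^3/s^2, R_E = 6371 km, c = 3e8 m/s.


r = 7.822999e+06 m
v = sqrt(mu/r) = 7138.0898 m/s (worst-case radial velocity)
f = 26.16 GHz = 2.616e+10 Hz
fd = 2*f*v/c = 2*2.616e+10*7138.0898/3.0e+08
fd = 1.2448829e+06 Hz

1.2449e+06 Hz


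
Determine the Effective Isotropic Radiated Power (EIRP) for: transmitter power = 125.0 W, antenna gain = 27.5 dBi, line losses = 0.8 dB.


Pt = 125.0 W = 20.9691 dBW
EIRP = Pt_dBW + Gt - losses = 20.9691 + 27.5 - 0.8 = 47.6691 dBW

47.6691 dBW


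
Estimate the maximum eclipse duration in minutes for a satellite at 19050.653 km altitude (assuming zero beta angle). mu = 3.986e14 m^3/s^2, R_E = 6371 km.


r = 25421.6530 km
T = 672.3039 min
Eclipse fraction = arcsin(R_E/r)/pi = arcsin(6371.0000/25421.6530)/pi
= arcsin(0.2506131)/pi = 0.08063221
Eclipse duration = 0.08063221 * 672.3039 = 54.2093 min

54.2093 minutes


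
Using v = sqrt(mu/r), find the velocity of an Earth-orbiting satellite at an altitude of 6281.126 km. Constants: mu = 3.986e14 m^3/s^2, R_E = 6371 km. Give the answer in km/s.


r = R_E + alt = 6371.0 + 6281.126 = 12652.1260 km = 1.2652126e+07 m
v = sqrt(mu/r) = sqrt(3.986e14 / 1.2652126e+07) = 5612.8947 m/s = 5.6129 km/s

5.6129 km/s


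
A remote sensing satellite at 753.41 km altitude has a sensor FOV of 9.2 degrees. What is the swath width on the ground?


FOV = 9.2 deg = 0.1605703 rad
swath = 2 * alt * tan(FOV/2) = 2 * 753.41 * tan(0.08028515)
swath = 2 * 753.41 * 0.08045809
swath = 121.2359 km

121.2359 km


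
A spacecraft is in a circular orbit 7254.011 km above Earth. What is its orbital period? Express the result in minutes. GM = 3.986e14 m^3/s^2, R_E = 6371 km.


r = 13625.0110 km = 1.3625011e+07 m
T = 2*pi*sqrt(r^3/mu) = 2*pi*sqrt(2.5293596e+21 / 3.986e14)
T = 15827.6528 s = 263.7942 min

263.7942 minutes


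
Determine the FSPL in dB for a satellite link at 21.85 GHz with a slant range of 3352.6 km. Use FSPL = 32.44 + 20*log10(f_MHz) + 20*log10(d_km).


f = 21.85 GHz = 21850.0000 MHz
d = 3352.6 km
FSPL = 32.44 + 20*log10(21850.0000) + 20*log10(3352.6)
FSPL = 32.44 + 86.7890 + 70.5076
FSPL = 189.7367 dB

189.7367 dB


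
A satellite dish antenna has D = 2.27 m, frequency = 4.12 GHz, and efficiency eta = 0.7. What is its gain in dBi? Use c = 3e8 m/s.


lambda = c/f = 3e8 / 4.12e+09 = 0.07281553 m
G = eta*(pi*D/lambda)^2 = 0.7*(pi*2.27/0.07281553)^2
G = 6714.3105 (linear)
G = 10*log10(6714.3105) = 38.2700 dBi

38.2700 dBi


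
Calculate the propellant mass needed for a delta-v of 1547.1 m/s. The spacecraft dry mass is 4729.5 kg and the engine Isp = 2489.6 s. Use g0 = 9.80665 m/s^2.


ve = Isp * g0 = 2489.6 * 9.80665 = 24414.635840 m/s
mass ratio = exp(dv/ve) = exp(1547.1/24414.635840) = 1.06541855
m_prop = m_dry * (mr - 1) = 4729.5 * (1.06541855 - 1)
m_prop = 309.3970 kg

309.3970 kg


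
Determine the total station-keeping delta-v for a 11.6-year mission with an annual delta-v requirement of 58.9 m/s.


dV = rate * years = 58.9 * 11.6
dV = 683.2400 m/s

683.2400 m/s


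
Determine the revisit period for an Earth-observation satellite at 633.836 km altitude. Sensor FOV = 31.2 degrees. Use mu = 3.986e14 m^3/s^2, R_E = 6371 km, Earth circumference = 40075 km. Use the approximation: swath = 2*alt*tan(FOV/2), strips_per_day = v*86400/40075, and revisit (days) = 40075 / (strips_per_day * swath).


swath = 2*633.836*tan(0.2722714) = 353.9404 km
v = sqrt(mu/r) = 7543.4438 m/s = 7.5434 km/s
strips/day = v*86400/40075 = 7.5434*86400/40075 = 16.2633
coverage/day = strips * swath = 16.2633 * 353.9404 = 5756.2545 km
revisit = 40075 / 5756.2545 = 6.9620 days

6.9620 days


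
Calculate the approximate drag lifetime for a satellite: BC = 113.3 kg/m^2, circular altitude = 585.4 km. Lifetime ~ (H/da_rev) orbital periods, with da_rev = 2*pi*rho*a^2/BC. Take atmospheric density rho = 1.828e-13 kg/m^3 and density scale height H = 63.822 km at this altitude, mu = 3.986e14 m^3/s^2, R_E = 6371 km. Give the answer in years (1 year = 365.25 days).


a = R_E + alt = 6956.4000 km = 6.9564e+06 m
da_rev = 2*pi*rho*a^2/BC = 2*pi*1.828e-13*(6.9564e+06)^2/113.3 = 0.490563512 m per revolution
N = H/da_rev = 63822.0000 m / 0.490563512 m = 130099.3620 revolutions
P = 2*pi*sqrt(a^3/mu) = 5774.1497 s
lifetime = N*P = 130099.3620 * 5774.1497 = 7.512132e+08 s = 8694.5972 days
years = 8694.5972 / 365.25 = 23.8045 years

23.8045 years


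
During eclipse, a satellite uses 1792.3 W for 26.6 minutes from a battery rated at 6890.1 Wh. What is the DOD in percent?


E_used = P * t / 60 = 1792.3 * 26.6 / 60 = 794.5863 Wh
DOD = E_used / E_total * 100 = 794.5863 / 6890.1 * 100
DOD = 11.5323 %

11.5323 %


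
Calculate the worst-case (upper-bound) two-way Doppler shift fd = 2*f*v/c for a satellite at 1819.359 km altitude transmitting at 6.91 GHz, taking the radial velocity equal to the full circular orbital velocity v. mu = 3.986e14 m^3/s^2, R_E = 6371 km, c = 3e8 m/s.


r = 8.190359e+06 m
v = sqrt(mu/r) = 6976.1720 m/s (worst-case radial velocity)
f = 6.91 GHz = 6.91e+09 Hz
fd = 2*f*v/c = 2*6.91e+09*6976.1720/3.0e+08
fd = 321368.9889 Hz

321368.9889 Hz


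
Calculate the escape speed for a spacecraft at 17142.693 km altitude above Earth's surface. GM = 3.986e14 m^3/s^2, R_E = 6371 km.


r = 6371.0 + 17142.693 = 23513.6930 km = 2.3513693e+07 m
v_esc = sqrt(2*mu/r) = sqrt(2*3.986e14 / 2.3513693e+07)
v_esc = 5822.6840 m/s = 5.8227 km/s

5.8227 km/s


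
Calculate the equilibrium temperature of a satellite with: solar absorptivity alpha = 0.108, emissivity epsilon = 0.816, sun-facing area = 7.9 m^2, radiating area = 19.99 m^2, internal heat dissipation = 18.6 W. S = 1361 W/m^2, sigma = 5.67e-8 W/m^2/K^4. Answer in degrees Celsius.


Numerator = alpha*S*A_sun + Q_int = 0.108*1361*7.9 + 18.6 = 1179.8052 W
Denominator = eps*sigma*A_rad = 0.816*5.67e-8*19.99 = 9.2488133e-07 W/K^4
T^4 = 1.2756287e+09 K^4
T = 188.9866 K = -84.1634 C

-84.1634 degrees Celsius


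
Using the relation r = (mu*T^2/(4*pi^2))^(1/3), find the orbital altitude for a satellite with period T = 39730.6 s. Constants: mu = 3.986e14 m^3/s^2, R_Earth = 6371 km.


T = 39730.6 s
r = (mu*T^2/(4*pi^2))^(1/3) = (3.986e14 * 39730.6^2 / (4*pi^2))^(1/3)
r = 2.5165715e+07 m = 25165.7147 km
alt = r - R_E = 25165.7147 - 6371 = 18794.7147 km

18794.7147 km


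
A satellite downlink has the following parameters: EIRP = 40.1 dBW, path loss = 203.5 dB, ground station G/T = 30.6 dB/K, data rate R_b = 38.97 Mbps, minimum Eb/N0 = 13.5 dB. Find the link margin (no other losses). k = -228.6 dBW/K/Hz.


C/N0 = EIRP - FSPL + G/T - k = 40.1 - 203.5 + 30.6 - (-228.6)
C/N0 = 95.8000 dB-Hz
R_b = 38.97 Mbps = 3.897e+07 bps -> 10*log10(R_b) = 75.9073 dB-Hz
Eb/N0 = C/N0 - 10*log10(R_b) = 95.8000 - 75.9073 = 19.8927 dB
Margin = Eb/N0 - Eb/N0_req = 19.8927 - 13.5 = 6.3927 dB (link closes)

6.3927 dB


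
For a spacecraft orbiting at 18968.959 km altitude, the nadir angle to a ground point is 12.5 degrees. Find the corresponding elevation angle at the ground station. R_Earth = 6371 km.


r = R_E + alt = 25339.9590 km
Law of sines in the satellite / Earth-center / ground-point triangle:
  sin(nadir)/R_E = sin(90 + el)/r  =>  cos(el) = (r/R_E)*sin(nadir)
cos(el) = (25339.9590 / 6371.0000) * sin(12.5 deg) = 0.860865
el = arccos(0.860865) = 30.5862 deg
(Earth-central angle = 90 - nadir - el = 46.9138 deg)

30.5862 degrees


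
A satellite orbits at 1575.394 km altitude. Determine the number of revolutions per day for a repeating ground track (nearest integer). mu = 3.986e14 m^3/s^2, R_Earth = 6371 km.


r = 7.946394e+06 m
T = 2*pi*sqrt(r^3/mu) = 7049.6306 s = 117.4938 min
revs/day = 1440 / 117.4938 = 12.2560
Rounded: 12 revolutions per day

12 revolutions per day


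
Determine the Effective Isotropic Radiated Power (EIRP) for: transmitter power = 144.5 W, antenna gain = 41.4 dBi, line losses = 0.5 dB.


Pt = 144.5 W = 21.5987 dBW
EIRP = Pt_dBW + Gt - losses = 21.5987 + 41.4 - 0.5 = 62.4987 dBW

62.4987 dBW


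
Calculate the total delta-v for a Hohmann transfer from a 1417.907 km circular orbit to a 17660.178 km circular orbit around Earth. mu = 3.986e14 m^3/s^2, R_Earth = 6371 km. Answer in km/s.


r1 = 7788.9070 km = 7.788907e+06 m
r2 = 24031.1780 km = 2.4031178e+07 m
dv1 = sqrt(mu/r1)*(sqrt(2*r2/(r1+r2)) - 1) = 1638.1956 m/s
dv2 = sqrt(mu/r2)*(1 - sqrt(2*r1/(r1+r2))) = 1223.0891 m/s
total dv = |dv1| + |dv2| = 1638.1956 + 1223.0891 = 2861.2846 m/s = 2.8613 km/s

2.8613 km/s


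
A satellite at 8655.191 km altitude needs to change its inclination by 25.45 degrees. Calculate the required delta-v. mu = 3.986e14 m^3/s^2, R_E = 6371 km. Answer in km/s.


r = 15026.1910 km = 1.5026191e+07 m
V = sqrt(mu/r) = 5150.4384 m/s
di = 25.45 deg = 0.4441863 rad
dV = 2*V*sin(di/2) = 2*5150.4384*sin(0.2220931)
dV = 2268.9931 m/s = 2.2690 km/s

2.2690 km/s


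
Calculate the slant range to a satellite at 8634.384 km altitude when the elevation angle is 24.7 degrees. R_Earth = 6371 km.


h = 8634.384 km, el = 24.7 deg
d = -R_E*sin(el) + sqrt((R_E*sin(el))^2 + 2*R_E*h + h^2)
d = -6371.0000*sin(0.4310963) + sqrt((6371.0000*0.4178671)^2 + 2*6371.0000*8634.384 + 8634.384^2)
d = 11181.8789 km

11181.8789 km


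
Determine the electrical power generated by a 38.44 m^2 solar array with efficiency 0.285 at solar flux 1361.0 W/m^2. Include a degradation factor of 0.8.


P = area * eta * S * degradation
P = 38.44 * 0.285 * 1361.0 * 0.8
P = 11928.2395 W

11928.2395 W


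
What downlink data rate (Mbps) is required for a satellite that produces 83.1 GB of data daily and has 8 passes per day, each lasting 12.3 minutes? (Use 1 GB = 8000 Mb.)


total contact time = 8 * 12.3 * 60 = 5904.0000 s
data = 83.1 GB = 664800.0000 Mb
rate = 664800.0000 / 5904.0000 = 112.6016 Mbps

112.6016 Mbps


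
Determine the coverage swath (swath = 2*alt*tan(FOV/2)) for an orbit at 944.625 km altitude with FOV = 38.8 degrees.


FOV = 38.8 deg = 0.6771877 rad
swath = 2 * alt * tan(FOV/2) = 2 * 944.625 * tan(0.3385939)
swath = 2 * 944.625 * 0.3521556
swath = 665.3099 km

665.3099 km


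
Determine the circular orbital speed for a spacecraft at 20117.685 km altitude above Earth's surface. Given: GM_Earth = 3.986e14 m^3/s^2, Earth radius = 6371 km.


r = R_E + alt = 6371.0 + 20117.685 = 26488.6850 km = 2.6488685e+07 m
v = sqrt(mu/r) = sqrt(3.986e14 / 2.6488685e+07) = 3879.1667 m/s = 3.8792 km/s

3.8792 km/s


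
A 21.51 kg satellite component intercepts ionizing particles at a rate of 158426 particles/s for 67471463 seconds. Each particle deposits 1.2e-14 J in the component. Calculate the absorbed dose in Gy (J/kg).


Total energy deposited = rate * time * E_per
  = 158426 * 67471463 * 1.2e-14 = 0.1282708 J
Dose = E_total / mass = 0.1282708 / 21.51
Dose = 0.00596331 Gy

0.0060 Gy


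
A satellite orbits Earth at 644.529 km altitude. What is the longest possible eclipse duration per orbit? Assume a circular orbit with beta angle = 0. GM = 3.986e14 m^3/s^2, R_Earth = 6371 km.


r = 7015.5290 km
T = 97.4654 min
Eclipse fraction = arcsin(R_E/r)/pi = arcsin(6371.0000/7015.5290)/pi
= arcsin(0.9081282)/pi = 0.3624886
Eclipse duration = 0.3624886 * 97.4654 = 35.3301 min

35.3301 minutes


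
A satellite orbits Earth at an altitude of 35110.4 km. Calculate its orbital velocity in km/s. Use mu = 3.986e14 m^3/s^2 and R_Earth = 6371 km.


r = R_E + alt = 6371.0 + 35110.4 = 41481.4000 km = 4.14814e+07 m
v = sqrt(mu/r) = sqrt(3.986e14 / 4.14814e+07) = 3099.8590 m/s = 3.0999 km/s

3.0999 km/s


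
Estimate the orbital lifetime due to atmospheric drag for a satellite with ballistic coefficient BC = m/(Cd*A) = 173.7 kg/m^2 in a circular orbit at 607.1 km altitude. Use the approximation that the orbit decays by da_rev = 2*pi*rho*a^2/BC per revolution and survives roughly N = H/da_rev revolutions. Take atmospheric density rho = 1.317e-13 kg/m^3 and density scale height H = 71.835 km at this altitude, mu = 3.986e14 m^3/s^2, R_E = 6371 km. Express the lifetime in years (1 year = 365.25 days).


a = R_E + alt = 6978.1000 km = 6.9781e+06 m
da_rev = 2*pi*rho*a^2/BC = 2*pi*1.317e-13*(6.9781e+06)^2/173.7 = 0.231974476 m per revolution
N = H/da_rev = 71835.0000 m / 0.231974476 m = 309667.6894 revolutions
P = 2*pi*sqrt(a^3/mu) = 5801.1889 s
lifetime = N*P = 309667.6894 * 5801.1889 = 1.7964408e+09 s = 20792.1383 days
years = 20792.1383 / 365.25 = 56.9258 years

56.9258 years


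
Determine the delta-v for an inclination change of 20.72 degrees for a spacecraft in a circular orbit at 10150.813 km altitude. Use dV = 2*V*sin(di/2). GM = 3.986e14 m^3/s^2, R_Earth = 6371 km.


r = 16521.8130 km = 1.6521813e+07 m
V = sqrt(mu/r) = 4911.7901 m/s
di = 20.72 deg = 0.3616322 rad
dV = 2*V*sin(di/2) = 2*4911.7901*sin(0.1808161)
dV = 1766.5984 m/s = 1.7666 km/s

1.7666 km/s


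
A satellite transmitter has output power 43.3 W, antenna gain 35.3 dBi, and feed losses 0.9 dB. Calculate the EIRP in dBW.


Pt = 43.3 W = 16.3649 dBW
EIRP = Pt_dBW + Gt - losses = 16.3649 + 35.3 - 0.9 = 50.7649 dBW

50.7649 dBW


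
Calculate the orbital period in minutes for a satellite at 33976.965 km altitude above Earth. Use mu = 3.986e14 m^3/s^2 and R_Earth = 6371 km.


r = 40347.9650 km = 4.0347965e+07 m
T = 2*pi*sqrt(r^3/mu) = 2*pi*sqrt(6.5684804e+22 / 3.986e14)
T = 80657.2990 s = 1344.2883 min

1344.2883 minutes
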